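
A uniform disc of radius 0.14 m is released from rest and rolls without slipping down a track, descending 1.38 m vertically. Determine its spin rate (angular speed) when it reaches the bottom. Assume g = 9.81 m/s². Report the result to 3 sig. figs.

Here I = (1/2)MR², so the shape factor k = I/(MR²) = 0.5.
Pure rolling means v = ωR; then KE = ½Mv² + ½I(v/R)² = ½(1+k)Mv² = (3/4)Mv².
Energy conservation Mgh = ½(1+k)Mv² gives v = √(2gh/(1+k)) = √(2 × 9.81 × 1.38 / 1.5) = 4.249 m/s.
Then ω = v/R = 4.249 / 0.14 ≈ 30.3 rad/s.

ω ≈ 30.3 rad/s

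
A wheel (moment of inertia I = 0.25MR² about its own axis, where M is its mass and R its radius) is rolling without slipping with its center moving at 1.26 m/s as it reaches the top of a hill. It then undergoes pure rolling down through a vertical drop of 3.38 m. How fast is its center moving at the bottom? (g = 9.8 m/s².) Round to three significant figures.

v ≈ 7.39 m/s

For this body I = 0.25MR², i.e. k = I/(MR²) = 0.25.
Since it rolls without slipping, ω = v/R and KE = ½Mv² + ½Iω² = ½(1+k)Mv² = (5/8)Mv².
Energy conservation: (5/8)Mv₀² + Mgh = (5/8)Mv², so v² = v₀² + 2gh/(1+k).
v = √(1.26² + 2×9.8×3.38/1.25) = √54.59 ≈ 7.39 m/s.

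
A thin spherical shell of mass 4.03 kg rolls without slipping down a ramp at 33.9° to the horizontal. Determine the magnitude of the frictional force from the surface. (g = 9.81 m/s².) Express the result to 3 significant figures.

For this body I = (2/3)MR², i.e. k = I/(MR²) = 2/3.
Newton's second law down the slope: Mg sinθ − f = Ma. The torque equation fR = Iα (with α = a/R) gives f = kMa.
Combining, a = g sinθ/(1+k) and f = kMa = kMg sinθ/(1+k).
f = (2/3) × 4.03 × 9.81 × sin33.9° / 1.667 ≈ 8.82 N.

f ≈ 8.82 N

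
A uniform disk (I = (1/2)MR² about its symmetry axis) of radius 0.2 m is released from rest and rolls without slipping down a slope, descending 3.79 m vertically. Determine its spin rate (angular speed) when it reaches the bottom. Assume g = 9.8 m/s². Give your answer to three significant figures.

For this body I = (1/2)MR², i.e. k = I/(MR²) = 0.5.
Pure rolling means v = ωR; then KE = ½Mv² + ½I(v/R)² = ½(1+k)Mv² = (3/4)Mv².
Energy conservation Mgh = ½(1+k)Mv² gives v = √(2gh/(1+k)) = √(2 × 9.8 × 3.79 / 1.5) = 7.037 m/s.
Then ω = v/R = 7.037 / 0.2 ≈ 35.2 rad/s.

ω ≈ 35.2 rad/s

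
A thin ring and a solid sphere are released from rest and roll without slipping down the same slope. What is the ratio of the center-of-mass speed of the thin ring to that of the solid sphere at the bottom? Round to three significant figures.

v_ratio ≈ 0.837

Each satisfies Mgh = ½(1+k)Mv² with k = I/(MR²), so v ∝ 1/√(1+k).
For the thin ring k = 1; for the solid sphere k = 0.4.
v₁/v₂ = √((1+k₂)/(1+k₁)) = √(1.4/2) ≈ 0.837.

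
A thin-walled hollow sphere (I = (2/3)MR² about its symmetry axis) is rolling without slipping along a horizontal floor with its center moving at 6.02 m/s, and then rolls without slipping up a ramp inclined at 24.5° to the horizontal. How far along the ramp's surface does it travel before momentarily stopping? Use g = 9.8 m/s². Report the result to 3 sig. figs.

Here I = (2/3)MR², so the shape factor k = I/(MR²) = 2/3.
Since it rolls without slipping, ω = v/R and KE = ½Mv² + ½Iω² = ½(1+k)Mv² = (5/6)Mv².
Setting this equal to Mgh gives the vertical rise h = (1+k)v₀²/(2g) = 1.667×6.02²/(2×9.8) = 3.082 m.
Along the incline, d = h/sinθ = 3.082/sin24.5° ≈ 7.43 m.

d ≈ 7.43 m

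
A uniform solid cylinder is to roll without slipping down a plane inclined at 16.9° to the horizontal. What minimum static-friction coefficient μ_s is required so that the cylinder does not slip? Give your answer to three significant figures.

μ_min ≈ 0.101

For this body I = (1/2)MR², i.e. k = I/(MR²) = 0.5.
Translational: Mg sinθ − f = Ma. Rotational about the CM: fR = Iα = kMRa, so f = kMa.
These give a = g sinθ/(1+k) and the required friction f = kMg sinθ/(1+k).
With N = Mg cosθ, the no-slip condition f ≤ μN gives μ_min = f/N = k tanθ/(1+k).
μ_min = 0.5 × tan16.9° / 1.5 ≈ 0.101.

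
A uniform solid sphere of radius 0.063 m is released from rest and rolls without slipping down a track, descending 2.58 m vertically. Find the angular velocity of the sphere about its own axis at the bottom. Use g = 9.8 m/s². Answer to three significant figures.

ω ≈ 95.4 rad/s

The moment of inertia is (2/5)MR², giving k ≡ I/(MR²) = 0.4.
Rolling without slipping gives ω = v/R, so the total kinetic energy is ½Mv² + ½Iω² = ½(1+k)Mv² = (7/10)Mv².
Energy conservation Mgh = ½(1+k)Mv² gives v = √(2gh/(1+k)) = √(2 × 9.8 × 2.58 / 1.4) = 6.01 m/s.
The angular speed follows from ω = v/R = 6.01/0.063 ≈ 95.4 rad/s.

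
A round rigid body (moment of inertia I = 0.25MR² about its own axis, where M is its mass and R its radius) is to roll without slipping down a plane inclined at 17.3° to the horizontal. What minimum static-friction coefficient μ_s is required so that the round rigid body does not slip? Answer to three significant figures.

The moment of inertia is 0.25MR², giving k ≡ I/(MR²) = 0.25.
Translational: Mg sinθ − f = Ma. Rotational about the CM: fR = Iα = kMRa, so f = kMa.
These give a = g sinθ/(1+k) and the required friction f = kMg sinθ/(1+k).
With N = Mg cosθ, the no-slip condition f ≤ μN gives μ_min = f/N = k tanθ/(1+k).
μ_min = 0.25 × tan17.3° / 1.25 ≈ 0.0623.

μ_min ≈ 0.0623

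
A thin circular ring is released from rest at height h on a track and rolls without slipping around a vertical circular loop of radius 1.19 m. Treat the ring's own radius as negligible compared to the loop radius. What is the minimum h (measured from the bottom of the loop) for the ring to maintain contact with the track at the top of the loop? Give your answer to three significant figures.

With I = MR², the ratio k = I/(MR²) is 1.
At the top of the loop, the minimum-contact condition is Mg = Mv_top²/r, so v_top² = gr.
With ω = v/R, the kinetic energy at speed v is ½(1+k)Mv² = Mv².
Energy conservation from release (height h) to the top (height 2r): Mgh = Mg(2r) + M·gr.
Thus h_min = 2r + (1+k)r/2 = r(2 + 2/2) = 1.19 × 3 ≈ 3.57 m.

h_min ≈ 3.57 m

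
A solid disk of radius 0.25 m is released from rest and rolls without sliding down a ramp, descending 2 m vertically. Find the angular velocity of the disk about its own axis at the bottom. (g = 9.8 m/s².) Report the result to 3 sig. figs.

With I = (1/2)MR², the ratio k = I/(MR²) is 0.5.
Since it rolls without slipping, ω = v/R and KE = ½Mv² + ½Iω² = ½(1+k)Mv² = (3/4)Mv².
Energy conservation Mgh = ½(1+k)Mv² gives v = √(2gh/(1+k)) = √(2 × 9.8 × 2 / 1.5) = 5.112 m/s.
Then ω = v/R = 5.112 / 0.25 ≈ 20.4 rad/s.

ω ≈ 20.4 rad/s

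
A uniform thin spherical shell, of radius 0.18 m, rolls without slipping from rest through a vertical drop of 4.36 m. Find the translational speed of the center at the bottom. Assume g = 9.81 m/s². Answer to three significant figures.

v ≈ 7.16 m/s

With I = (2/3)MR², the ratio k = I/(MR²) is 2/3.
Since it rolls without slipping, ω = v/R and KE = ½Mv² + ½Iω² = ½(1+k)Mv² = (5/6)Mv².
Setting Mgh = (5/6)Mv² gives v = √(2gh/(1+k)) = √(2·9.81·4.36/1.667) ≈ 7.16 m/s.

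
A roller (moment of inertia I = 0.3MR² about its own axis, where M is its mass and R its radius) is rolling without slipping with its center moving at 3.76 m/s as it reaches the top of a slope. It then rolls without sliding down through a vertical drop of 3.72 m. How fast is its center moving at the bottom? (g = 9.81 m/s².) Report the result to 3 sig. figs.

With I = 0.3MR², the ratio k = I/(MR²) is 0.3.
The rolling condition ω = v/R makes the rotational term ½I(v/R)² = ½kMv², so KE_total = ½(1+k)Mv² = (13/20)Mv².
Energy conservation: (13/20)Mv₀² + Mgh = (13/20)Mv², so v² = v₀² + 2gh/(1+k).
v = √(3.76² + 2×9.81×3.72/1.3) = √70.28 ≈ 8.38 m/s.

v ≈ 8.38 m/s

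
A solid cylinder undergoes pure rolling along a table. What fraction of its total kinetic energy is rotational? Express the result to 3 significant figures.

fraction ≈ 0.333

Here I = (1/2)MR², so the shape factor k = I/(MR²) = 0.5.
Since ω = v/R, the translational part is ½Mv² and the rotational part is ½I(v/R)² = ½kMv²; the total is ½(1+k)Mv².
The rotational fraction is therefore k/(1+k) = 0.5/1.5 ≈ 0.333.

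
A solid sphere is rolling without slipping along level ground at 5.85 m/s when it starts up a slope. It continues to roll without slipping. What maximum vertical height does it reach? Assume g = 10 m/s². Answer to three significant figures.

h ≈ 2.40 m

The moment of inertia is (2/5)MR², giving k ≡ I/(MR²) = 0.4.
Pure rolling means v = ωR; then KE = ½Mv² + ½I(v/R)² = ½(1+k)Mv² = (7/10)Mv².
At the top the kinetic energy is zero, so (7/10)Mv₀² = Mgh.
Thus h = (1+k)v₀²/(2g) = 1.4 × 5.85² / (2 × 10) ≈ 2.40 m.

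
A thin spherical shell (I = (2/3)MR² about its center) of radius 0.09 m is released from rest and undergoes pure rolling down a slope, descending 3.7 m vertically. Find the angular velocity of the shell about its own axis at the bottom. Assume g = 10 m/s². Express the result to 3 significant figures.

ω ≈ 74.0 rad/s

Here I = (2/3)MR², so the shape factor k = I/(MR²) = 2/3.
Pure rolling means v = ωR; then KE = ½Mv² + ½I(v/R)² = ½(1+k)Mv² = (5/6)Mv².
Energy conservation Mgh = ½(1+k)Mv² gives v = √(2gh/(1+k)) = √(2 × 10 × 3.7 / 1.667) = 6.663 m/s.
The angular speed follows from ω = v/R = 6.663/0.09 ≈ 74.0 rad/s.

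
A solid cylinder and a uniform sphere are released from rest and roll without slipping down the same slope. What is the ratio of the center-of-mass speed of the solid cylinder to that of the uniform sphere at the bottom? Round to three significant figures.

v_ratio ≈ 0.966

Each satisfies Mgh = ½(1+k)Mv² with k = I/(MR²), so v ∝ 1/√(1+k).
For the solid cylinder k = 0.5; for the uniform sphere k = 0.4.
v₁/v₂ = √((1+k₂)/(1+k₁)) = √(1.4/1.5) ≈ 0.966.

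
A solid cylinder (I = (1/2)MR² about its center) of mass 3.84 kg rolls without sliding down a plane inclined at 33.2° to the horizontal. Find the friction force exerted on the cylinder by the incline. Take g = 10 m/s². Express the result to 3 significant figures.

For this body I = (1/2)MR², i.e. k = I/(MR²) = 0.5.
Along the incline Mg sinθ − f = Ma, and torque about the center fR = Iα = kMR²(a/R) gives f = kMa.
Combining, a = g sinθ/(1+k) and f = kMa = kMg sinθ/(1+k).
f = 0.5 × 3.84 × 10 × sin33.2° / 1.5 ≈ 7.01 N.

f ≈ 7.01 N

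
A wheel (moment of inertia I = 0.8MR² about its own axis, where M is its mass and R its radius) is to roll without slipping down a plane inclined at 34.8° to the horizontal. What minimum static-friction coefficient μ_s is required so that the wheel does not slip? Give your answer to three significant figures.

The moment of inertia is 0.8MR², giving k ≡ I/(MR²) = 0.8.
Translational: Mg sinθ − f = Ma. Rotational about the CM: fR = Iα = kMRa, so f = kMa.
These give a = g sinθ/(1+k) and the required friction f = kMg sinθ/(1+k).
With N = Mg cosθ, the no-slip condition f ≤ μN gives μ_min = f/N = k tanθ/(1+k).
μ_min = 0.8 × tan34.8° / 1.8 ≈ 0.309.

μ_min ≈ 0.309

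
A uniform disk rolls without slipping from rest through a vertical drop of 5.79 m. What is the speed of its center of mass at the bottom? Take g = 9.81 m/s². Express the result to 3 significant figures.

The moment of inertia is (1/2)MR², giving k ≡ I/(MR²) = 0.5.
Pure rolling means v = ωR; then KE = ½Mv² + ½I(v/R)² = ½(1+k)Mv² = (3/4)Mv².
Setting Mgh = (3/4)Mv² gives v = √(2gh/(1+k)) = √(2·9.81·5.79/1.5) ≈ 8.70 m/s.

v ≈ 8.70 m/s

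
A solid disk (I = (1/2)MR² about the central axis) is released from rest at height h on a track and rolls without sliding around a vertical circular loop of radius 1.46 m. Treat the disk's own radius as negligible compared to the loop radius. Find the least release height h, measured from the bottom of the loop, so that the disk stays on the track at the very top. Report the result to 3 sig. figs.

h_min ≈ 4.02 m

Here I = (1/2)MR², so the shape factor k = I/(MR²) = 0.5.
At the top, contact is just lost when gravity alone supplies the centripetal force: Mg = Mv_top²/r, i.e. v_top² = gr.
With ω = v/R, the kinetic energy at speed v is ½(1+k)Mv² = (3/4)Mv².
Energy conservation from release (height h) to the top (height 2r): Mgh = Mg(2r) + (3/4)M·gr.
Thus h_min = 2r + (1+k)r/2 = r(2 + 1.5/2) = 1.46 × 2.75 ≈ 4.02 m.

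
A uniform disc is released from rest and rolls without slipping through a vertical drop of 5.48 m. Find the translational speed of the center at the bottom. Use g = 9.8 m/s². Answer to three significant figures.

v ≈ 8.46 m/s

With I = (1/2)MR², the ratio k = I/(MR²) is 0.5.
Since it rolls without slipping, ω = v/R and KE = ½Mv² + ½Iω² = ½(1+k)Mv² = (3/4)Mv².
Energy conservation: Mgh = (3/4)Mv², so v = √(2gh/(1+k)) = √(2 × 9.8 × 5.48 / 1.5) ≈ 8.46 m/s.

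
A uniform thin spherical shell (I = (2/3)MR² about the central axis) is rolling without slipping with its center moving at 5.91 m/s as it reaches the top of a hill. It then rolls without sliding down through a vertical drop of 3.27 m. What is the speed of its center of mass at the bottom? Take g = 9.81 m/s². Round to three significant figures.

With I = (2/3)MR², the ratio k = I/(MR²) is 2/3.
The rolling condition ω = v/R makes the rotational term ½I(v/R)² = ½kMv², so KE_total = ½(1+k)Mv² = (5/6)Mv².
Conserving energy between top and bottom: (5/6)Mv² = (5/6)Mv₀² + Mgh, hence v² = v₀² + 2gh/(1+k).
v = √(5.91² + 2×9.81×3.27/1.667) = √73.42 ≈ 8.57 m/s.

v ≈ 8.57 m/s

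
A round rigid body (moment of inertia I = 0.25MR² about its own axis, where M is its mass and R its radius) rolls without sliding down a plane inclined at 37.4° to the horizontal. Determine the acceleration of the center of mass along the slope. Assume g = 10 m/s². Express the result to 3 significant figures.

Here I = 0.25MR², so the shape factor k = I/(MR²) = 0.25.
Translational: Mg sinθ − f = Ma. Rotational about the CM: fR = Iα = kMRa, so f = kMa.
Eliminating f: Mg sinθ = (1+k)Ma, so a = g sinθ/(1+k) = 10 × sin37.4° / 1.25 ≈ 4.86 m/s².

a ≈ 4.86 m/s²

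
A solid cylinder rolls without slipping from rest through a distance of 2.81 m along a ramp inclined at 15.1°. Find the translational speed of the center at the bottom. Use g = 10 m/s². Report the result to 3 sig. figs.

v ≈ 3.12 m/s

For this body I = (1/2)MR², i.e. k = I/(MR²) = 0.5.
Pure rolling means v = ωR; then KE = ½Mv² + ½I(v/R)² = ½(1+k)Mv² = (3/4)Mv².
The vertical drop is h = L sinθ = 2.81 × sin15.1° = 0.732 m.
Energy conservation: Mgh = (3/4)Mv², so v = √(2gh/(1+k)) = √(2 × 10 × 0.732 / 1.5) ≈ 3.12 m/s.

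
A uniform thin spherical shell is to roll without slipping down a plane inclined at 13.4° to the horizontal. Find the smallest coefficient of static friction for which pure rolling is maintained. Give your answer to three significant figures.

μ_min ≈ 0.0953

The moment of inertia is (2/3)MR², giving k ≡ I/(MR²) = 2/3.
Newton's second law down the slope: Mg sinθ − f = Ma. The torque equation fR = Iα (with α = a/R) gives f = kMa.
These give a = g sinθ/(1+k) and the required friction f = kMg sinθ/(1+k).
With N = Mg cosθ, the no-slip condition f ≤ μN gives μ_min = f/N = k tanθ/(1+k).
μ_min = (2/3) × tan13.4° / 1.667 ≈ 0.0953.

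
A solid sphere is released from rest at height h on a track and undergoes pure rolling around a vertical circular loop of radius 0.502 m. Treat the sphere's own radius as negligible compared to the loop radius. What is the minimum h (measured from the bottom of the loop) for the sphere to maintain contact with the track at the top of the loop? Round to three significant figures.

h_min ≈ 1.36 m

The moment of inertia is (2/5)MR², giving k ≡ I/(MR²) = 0.4.
At the top of the loop, the minimum-contact condition is Mg = Mv_top²/r, so v_top² = gr.
With ω = v/R, the kinetic energy at speed v is ½(1+k)Mv² = (7/10)Mv².
Energy conservation from release (height h) to the top (height 2r): Mgh = Mg(2r) + (7/10)M·gr.
Thus h_min = 2r + (1+k)r/2 = r(2 + 1.4/2) = 0.502 × 2.7 ≈ 1.36 m.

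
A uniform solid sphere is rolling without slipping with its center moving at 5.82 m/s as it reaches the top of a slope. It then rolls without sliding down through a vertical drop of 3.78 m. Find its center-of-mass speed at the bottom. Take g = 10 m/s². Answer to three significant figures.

The moment of inertia is (2/5)MR², giving k ≡ I/(MR²) = 0.4.
Since it rolls without slipping, ω = v/R and KE = ½Mv² + ½Iω² = ½(1+k)Mv² = (7/10)Mv².
Conserving energy between top and bottom: (7/10)Mv² = (7/10)Mv₀² + Mgh, hence v² = v₀² + 2gh/(1+k).
v = √(5.82² + 2×10×3.78/1.4) = √87.87 ≈ 9.37 m/s.

v ≈ 9.37 m/s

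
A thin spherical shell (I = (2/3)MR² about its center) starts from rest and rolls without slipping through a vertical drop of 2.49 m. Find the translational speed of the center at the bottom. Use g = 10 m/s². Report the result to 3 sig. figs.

For this body I = (2/3)MR², i.e. k = I/(MR²) = 2/3.
The rolling condition ω = v/R makes the rotational term ½I(v/R)² = ½kMv², so KE_total = ½(1+k)Mv² = (5/6)Mv².
Setting Mgh = (5/6)Mv² gives v = √(2gh/(1+k)) = √(2·10·2.49/1.667) ≈ 5.47 m/s.

v ≈ 5.47 m/s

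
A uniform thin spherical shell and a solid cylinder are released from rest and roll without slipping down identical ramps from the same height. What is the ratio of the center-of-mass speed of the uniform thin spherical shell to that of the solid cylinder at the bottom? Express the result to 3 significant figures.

Each satisfies Mgh = ½(1+k)Mv² with k = I/(MR²), so v ∝ 1/√(1+k).
For the uniform thin spherical shell k = 2/3; for the solid cylinder k = 0.5.
v₁/v₂ = √((1+k₂)/(1+k₁)) = √(1.5/1.667) ≈ 0.949.

v_ratio ≈ 0.949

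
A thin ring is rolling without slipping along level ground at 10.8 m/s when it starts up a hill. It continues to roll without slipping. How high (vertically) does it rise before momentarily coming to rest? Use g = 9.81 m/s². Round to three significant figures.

h ≈ 11.9 m

Here I = MR², so the shape factor k = I/(MR²) = 1.
The rolling condition ω = v/R makes the rotational term ½I(v/R)² = ½kMv², so KE_total = ½(1+k)Mv² = Mv².
At the top the kinetic energy is zero, so Mv₀² = Mgh.
Thus h = (1+k)v₀²/(2g) = 2 × 10.8² / (2 × 9.81) ≈ 11.9 m.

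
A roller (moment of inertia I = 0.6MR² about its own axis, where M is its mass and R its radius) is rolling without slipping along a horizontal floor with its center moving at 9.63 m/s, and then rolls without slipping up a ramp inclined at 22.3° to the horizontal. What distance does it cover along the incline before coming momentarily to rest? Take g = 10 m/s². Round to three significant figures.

d ≈ 19.6 m

Here I = 0.6MR², so the shape factor k = I/(MR²) = 0.6.
The rolling condition ω = v/R makes the rotational term ½I(v/R)² = ½kMv², so KE_total = ½(1+k)Mv² = (4/5)Mv².
Setting this equal to Mgh gives the vertical rise h = (1+k)v₀²/(2g) = 1.6×9.63²/(2×10) = 7.419 m.
The distance along the slope is d = h/sinθ = 7.419/sin22.3° ≈ 19.6 m.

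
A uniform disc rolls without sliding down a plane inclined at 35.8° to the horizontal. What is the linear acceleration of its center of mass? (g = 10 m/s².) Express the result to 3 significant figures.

The moment of inertia is (1/2)MR², giving k ≡ I/(MR²) = 0.5.
Translational: Mg sinθ − f = Ma. Rotational about the CM: fR = Iα = kMRa, so f = kMa.
Eliminating f: Mg sinθ = (1+k)Ma, so a = g sinθ/(1+k) = 10 × sin35.8° / 1.5 ≈ 3.90 m/s².

a ≈ 3.90 m/s²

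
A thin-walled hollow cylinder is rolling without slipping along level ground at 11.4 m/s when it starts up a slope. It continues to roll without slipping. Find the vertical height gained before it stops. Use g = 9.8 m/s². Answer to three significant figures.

With I = MR², the ratio k = I/(MR²) is 1.
Pure rolling means v = ωR; then KE = ½Mv² + ½I(v/R)² = ½(1+k)Mv² = Mv².
All of this converts to potential energy at the highest point: Mv₀² = Mgh.
Thus h = (1+k)v₀²/(2g) = 2 × 11.4² / (2 × 9.8) ≈ 13.3 m.

h ≈ 13.3 m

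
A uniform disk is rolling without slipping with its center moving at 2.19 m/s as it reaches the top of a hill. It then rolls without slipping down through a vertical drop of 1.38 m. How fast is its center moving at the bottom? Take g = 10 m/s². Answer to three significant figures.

The moment of inertia is (1/2)MR², giving k ≡ I/(MR²) = 0.5.
Since it rolls without slipping, ω = v/R and KE = ½Mv² + ½Iω² = ½(1+k)Mv² = (3/4)Mv².
Conserving energy between top and bottom: (3/4)Mv² = (3/4)Mv₀² + Mgh, hence v² = v₀² + 2gh/(1+k).
v = √(2.19² + 2×10×1.38/1.5) = √23.2 ≈ 4.82 m/s.

v ≈ 4.82 m/s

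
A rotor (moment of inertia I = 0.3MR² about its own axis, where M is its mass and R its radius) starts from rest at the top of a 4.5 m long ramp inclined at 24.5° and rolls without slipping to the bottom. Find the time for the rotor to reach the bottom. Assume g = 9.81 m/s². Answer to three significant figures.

For this body I = 0.3MR², i.e. k = I/(MR²) = 0.3.
Along the incline Mg sinθ − f = Ma, and torque about the center fR = Iα = kMR²(a/R) gives f = kMa.
Hence a = g sinθ/(1+k) = 9.81×sin24.5°/1.3 = 3.129 m/s².
With constant a from rest, t = √(2L/a) = √(2·4.5/3.129) ≈ 1.70 s.

t ≈ 1.70 s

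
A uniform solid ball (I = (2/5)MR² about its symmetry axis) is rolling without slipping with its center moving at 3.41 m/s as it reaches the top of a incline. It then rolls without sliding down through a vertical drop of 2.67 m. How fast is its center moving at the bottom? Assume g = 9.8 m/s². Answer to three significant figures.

For this body I = (2/5)MR², i.e. k = I/(MR²) = 0.4.
Rolling without slipping gives ω = v/R, so the total kinetic energy is ½Mv² + ½Iω² = ½(1+k)Mv² = (7/10)Mv².
Energy conservation: (7/10)Mv₀² + Mgh = (7/10)Mv², so v² = v₀² + 2gh/(1+k).
v = √(3.41² + 2×9.8×2.67/1.4) = √49.01 ≈ 7.00 m/s.

v ≈ 7.00 m/s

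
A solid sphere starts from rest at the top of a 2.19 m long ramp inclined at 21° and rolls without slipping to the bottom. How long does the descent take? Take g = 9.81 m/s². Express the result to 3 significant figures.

The moment of inertia is (2/5)MR², giving k ≡ I/(MR²) = 0.4.
Translational: Mg sinθ − f = Ma. Rotational about the CM: fR = Iα = kMRa, so f = kMa.
Hence a = g sinθ/(1+k) = 9.81×sin21°/1.4 = 2.511 m/s².
With constant a from rest, t = √(2L/a) = √(2·2.19/2.511) ≈ 1.32 s.

t ≈ 1.32 s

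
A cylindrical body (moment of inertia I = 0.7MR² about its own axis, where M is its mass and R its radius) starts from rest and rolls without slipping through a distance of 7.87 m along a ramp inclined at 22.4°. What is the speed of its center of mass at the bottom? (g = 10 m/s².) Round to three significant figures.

v ≈ 5.94 m/s

Here I = 0.7MR², so the shape factor k = I/(MR²) = 0.7.
Pure rolling means v = ωR; then KE = ½Mv² + ½I(v/R)² = ½(1+k)Mv² = (17/20)Mv².
The vertical drop is h = L sinθ = 7.87 × sin22.4° = 2.999 m.
Energy conservation: Mgh = (17/20)Mv², so v = √(2gh/(1+k)) = √(2 × 10 × 2.999 / 1.7) ≈ 5.94 m/s.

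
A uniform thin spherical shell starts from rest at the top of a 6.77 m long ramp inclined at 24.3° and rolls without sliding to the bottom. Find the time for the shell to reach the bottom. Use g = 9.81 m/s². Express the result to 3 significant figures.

t ≈ 2.36 s

Here I = (2/3)MR², so the shape factor k = I/(MR²) = 2/3.
Along the incline Mg sinθ − f = Ma, and torque about the center fR = Iα = kMR²(a/R) gives f = kMa.
Hence a = g sinθ/(1+k) = 9.81×sin24.3°/1.667 = 2.422 m/s².
With constant a from rest, t = √(2L/a) = √(2·6.77/2.422) ≈ 2.36 s.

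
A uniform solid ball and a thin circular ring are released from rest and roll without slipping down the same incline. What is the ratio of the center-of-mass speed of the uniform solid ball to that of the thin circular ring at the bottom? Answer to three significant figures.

v_ratio ≈ 1.20

Each satisfies Mgh = ½(1+k)Mv² with k = I/(MR²), so v ∝ 1/√(1+k).
For the uniform solid ball k = 0.4; for the thin circular ring k = 1.
v₁/v₂ = √((1+k₂)/(1+k₁)) = √(2/1.4) ≈ 1.20.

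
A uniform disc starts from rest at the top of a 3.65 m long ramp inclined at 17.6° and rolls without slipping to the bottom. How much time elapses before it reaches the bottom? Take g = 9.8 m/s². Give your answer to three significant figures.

t ≈ 1.92 s

For this body I = (1/2)MR², i.e. k = I/(MR²) = 0.5.
Newton's second law down the slope: Mg sinθ − f = Ma. The torque equation fR = Iα (with α = a/R) gives f = kMa.
Hence a = g sinθ/(1+k) = 9.8×sin17.6°/1.5 = 1.975 m/s².
With constant a from rest, t = √(2L/a) = √(2·3.65/1.975) ≈ 1.92 s.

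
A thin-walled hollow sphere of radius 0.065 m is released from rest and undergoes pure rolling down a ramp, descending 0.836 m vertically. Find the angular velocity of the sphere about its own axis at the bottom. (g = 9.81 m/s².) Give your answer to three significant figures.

ω ≈ 48.3 rad/s

Here I = (2/3)MR², so the shape factor k = I/(MR²) = 2/3.
Since it rolls without slipping, ω = v/R and KE = ½Mv² + ½Iω² = ½(1+k)Mv² = (5/6)Mv².
Energy conservation Mgh = ½(1+k)Mv² gives v = √(2gh/(1+k)) = √(2 × 9.81 × 0.836 / 1.667) = 3.137 m/s.
Then ω = v/R = 3.137 / 0.065 ≈ 48.3 rad/s.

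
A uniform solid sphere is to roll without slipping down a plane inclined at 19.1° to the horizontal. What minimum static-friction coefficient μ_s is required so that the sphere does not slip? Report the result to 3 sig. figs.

μ_min ≈ 0.0989

Here I = (2/5)MR², so the shape factor k = I/(MR²) = 0.4.
Along the incline Mg sinθ − f = Ma, and torque about the center fR = Iα = kMR²(a/R) gives f = kMa.
These give a = g sinθ/(1+k) and the required friction f = kMg sinθ/(1+k).
With N = Mg cosθ, the no-slip condition f ≤ μN gives μ_min = f/N = k tanθ/(1+k).
μ_min = 0.4 × tan19.1° / 1.4 ≈ 0.0989.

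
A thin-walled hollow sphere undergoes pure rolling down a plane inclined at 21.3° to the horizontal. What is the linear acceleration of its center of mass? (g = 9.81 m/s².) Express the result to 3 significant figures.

Here I = (2/3)MR², so the shape factor k = I/(MR²) = 2/3.
Along the incline Mg sinθ − f = Ma, and torque about the center fR = Iα = kMR²(a/R) gives f = kMa.
Eliminating f: Mg sinθ = (1+k)Ma, so a = g sinθ/(1+k) = 9.81 × sin21.3° / 1.667 ≈ 2.14 m/s².

a ≈ 2.14 m/s²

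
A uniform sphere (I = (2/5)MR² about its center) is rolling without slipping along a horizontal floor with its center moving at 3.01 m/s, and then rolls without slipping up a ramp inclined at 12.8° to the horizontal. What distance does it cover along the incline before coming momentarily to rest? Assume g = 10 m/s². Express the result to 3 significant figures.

d ≈ 2.86 m

With I = (2/5)MR², the ratio k = I/(MR²) is 0.4.
Since it rolls without slipping, ω = v/R and KE = ½Mv² + ½Iω² = ½(1+k)Mv² = (7/10)Mv².
Setting this equal to Mgh gives the vertical rise h = (1+k)v₀²/(2g) = 1.4×3.01²/(2×10) = 0.6342 m.
Along the incline, d = h/sinθ = 0.6342/sin12.8° ≈ 2.86 m.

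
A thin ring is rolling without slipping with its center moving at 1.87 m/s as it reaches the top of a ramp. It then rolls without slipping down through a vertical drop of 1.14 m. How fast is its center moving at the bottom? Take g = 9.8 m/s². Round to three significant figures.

v ≈ 3.83 m/s

Here I = MR², so the shape factor k = I/(MR²) = 1.
Pure rolling means v = ωR; then KE = ½Mv² + ½I(v/R)² = ½(1+k)Mv² = Mv².
Energy conservation: Mv₀² + Mgh = Mv², so v² = v₀² + 2gh/(1+k).
v = √(1.87² + 2×9.8×1.14/2) = √14.67 ≈ 3.83 m/s.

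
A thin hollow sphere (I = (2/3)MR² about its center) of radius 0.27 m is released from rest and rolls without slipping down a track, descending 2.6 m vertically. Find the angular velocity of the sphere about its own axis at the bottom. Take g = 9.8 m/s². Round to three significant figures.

With I = (2/3)MR², the ratio k = I/(MR²) is 2/3.
Pure rolling means v = ωR; then KE = ½Mv² + ½I(v/R)² = ½(1+k)Mv² = (5/6)Mv².
Energy conservation Mgh = ½(1+k)Mv² gives v = √(2gh/(1+k)) = √(2 × 9.8 × 2.6 / 1.667) = 5.53 m/s.
The angular speed follows from ω = v/R = 5.53/0.27 ≈ 20.5 rad/s.

ω ≈ 20.5 rad/s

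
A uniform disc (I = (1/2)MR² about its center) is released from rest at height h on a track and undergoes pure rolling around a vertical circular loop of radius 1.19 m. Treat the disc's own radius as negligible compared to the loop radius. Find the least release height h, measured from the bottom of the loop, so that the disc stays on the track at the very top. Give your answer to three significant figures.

h_min ≈ 3.27 m

For this body I = (1/2)MR², i.e. k = I/(MR²) = 0.5.
At the top, contact is just lost when gravity alone supplies the centripetal force: Mg = Mv_top²/r, i.e. v_top² = gr.
With ω = v/R, the kinetic energy at speed v is ½(1+k)Mv² = (3/4)Mv².
Energy conservation from release (height h) to the top (height 2r): Mgh = Mg(2r) + (3/4)M·gr.
Thus h_min = 2r + (1+k)r/2 = r(2 + 1.5/2) = 1.19 × 2.75 ≈ 3.27 m.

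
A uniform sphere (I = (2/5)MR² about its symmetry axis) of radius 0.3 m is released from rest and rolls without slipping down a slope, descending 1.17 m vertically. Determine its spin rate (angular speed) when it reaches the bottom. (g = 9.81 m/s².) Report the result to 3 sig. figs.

The moment of inertia is (2/5)MR², giving k ≡ I/(MR²) = 0.4.
Since it rolls without slipping, ω = v/R and KE = ½Mv² + ½Iω² = ½(1+k)Mv² = (7/10)Mv².
Energy conservation Mgh = ½(1+k)Mv² gives v = √(2gh/(1+k)) = √(2 × 9.81 × 1.17 / 1.4) = 4.049 m/s.
The angular speed follows from ω = v/R = 4.049/0.3 ≈ 13.5 rad/s.

ω ≈ 13.5 rad/s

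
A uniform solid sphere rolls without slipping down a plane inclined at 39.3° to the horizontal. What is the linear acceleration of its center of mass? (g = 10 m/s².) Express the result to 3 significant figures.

a ≈ 4.52 m/s²

Here I = (2/5)MR², so the shape factor k = I/(MR²) = 0.4.
Newton's second law down the slope: Mg sinθ − f = Ma. The torque equation fR = Iα (with α = a/R) gives f = kMa.
Eliminating f: Mg sinθ = (1+k)Ma, so a = g sinθ/(1+k) = 10 × sin39.3° / 1.4 ≈ 4.52 m/s².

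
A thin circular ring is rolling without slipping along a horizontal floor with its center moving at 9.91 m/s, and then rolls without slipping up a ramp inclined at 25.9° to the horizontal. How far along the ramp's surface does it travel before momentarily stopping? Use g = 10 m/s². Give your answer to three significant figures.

For this body I = MR², i.e. k = I/(MR²) = 1.
Since it rolls without slipping, ω = v/R and KE = ½Mv² + ½Iω² = ½(1+k)Mv² = Mv².
Setting this equal to Mgh gives the vertical rise h = (1+k)v₀²/(2g) = 2×9.91²/(2×10) = 9.821 m.
Along the incline, d = h/sinθ = 9.821/sin25.9° ≈ 22.5 m.

d ≈ 22.5 m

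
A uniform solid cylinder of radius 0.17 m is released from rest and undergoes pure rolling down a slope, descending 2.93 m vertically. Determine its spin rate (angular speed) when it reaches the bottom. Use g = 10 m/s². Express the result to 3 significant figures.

For this body I = (1/2)MR², i.e. k = I/(MR²) = 0.5.
Pure rolling means v = ωR; then KE = ½Mv² + ½I(v/R)² = ½(1+k)Mv² = (3/4)Mv².
Energy conservation Mgh = ½(1+k)Mv² gives v = √(2gh/(1+k)) = √(2 × 10 × 2.93 / 1.5) = 6.25 m/s.
Then ω = v/R = 6.25 / 0.17 ≈ 36.8 rad/s.

ω ≈ 36.8 rad/s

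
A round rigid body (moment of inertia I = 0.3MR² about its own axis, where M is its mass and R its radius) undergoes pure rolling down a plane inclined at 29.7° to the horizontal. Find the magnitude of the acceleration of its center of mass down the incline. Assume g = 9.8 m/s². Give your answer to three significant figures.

For this body I = 0.3MR², i.e. k = I/(MR²) = 0.3.
Newton's second law down the slope: Mg sinθ − f = Ma. The torque equation fR = Iα (with α = a/R) gives f = kMa.
Eliminating f: Mg sinθ = (1+k)Ma, so a = g sinθ/(1+k) = 9.8 × sin29.7° / 1.3 ≈ 3.73 m/s².

a ≈ 3.73 m/s²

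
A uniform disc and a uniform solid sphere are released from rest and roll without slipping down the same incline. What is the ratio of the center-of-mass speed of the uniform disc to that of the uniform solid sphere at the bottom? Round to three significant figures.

Each satisfies Mgh = ½(1+k)Mv² with k = I/(MR²), so v ∝ 1/√(1+k).
For the uniform disc k = 0.5; for the uniform solid sphere k = 0.4.
v₁/v₂ = √((1+k₂)/(1+k₁)) = √(1.4/1.5) ≈ 0.966.

v_ratio ≈ 0.966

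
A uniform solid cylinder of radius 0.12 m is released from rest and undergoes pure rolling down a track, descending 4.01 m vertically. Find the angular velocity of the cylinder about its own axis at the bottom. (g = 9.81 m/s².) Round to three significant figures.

Here I = (1/2)MR², so the shape factor k = I/(MR²) = 0.5.
Pure rolling means v = ωR; then KE = ½Mv² + ½I(v/R)² = ½(1+k)Mv² = (3/4)Mv².
Energy conservation Mgh = ½(1+k)Mv² gives v = √(2gh/(1+k)) = √(2 × 9.81 × 4.01 / 1.5) = 7.242 m/s.
The angular speed follows from ω = v/R = 7.242/0.12 ≈ 60.4 rad/s.

ω ≈ 60.4 rad/s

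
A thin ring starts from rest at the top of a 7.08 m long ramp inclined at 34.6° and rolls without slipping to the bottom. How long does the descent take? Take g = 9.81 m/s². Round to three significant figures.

Here I = MR², so the shape factor k = I/(MR²) = 1.
Along the incline Mg sinθ − f = Ma, and torque about the center fR = Iα = kMR²(a/R) gives f = kMa.
Hence a = g sinθ/(1+k) = 9.81×sin34.6°/2 = 2.785 m/s².
Starting from rest, L = ½at², so t = √(2L/a) = √(2×7.08/2.785) ≈ 2.25 s.

t ≈ 2.25 s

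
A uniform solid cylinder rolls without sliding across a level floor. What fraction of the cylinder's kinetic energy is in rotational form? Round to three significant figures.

fraction ≈ 0.333

For this body I = (1/2)MR², i.e. k = I/(MR²) = 0.5.
With ω = v/R, KE_trans = ½Mv² and KE_rot = ½Iω² = ½kMv², so KE_total = ½(1+k)Mv².
The rotational fraction is therefore k/(1+k) = 0.5/1.5 ≈ 0.333.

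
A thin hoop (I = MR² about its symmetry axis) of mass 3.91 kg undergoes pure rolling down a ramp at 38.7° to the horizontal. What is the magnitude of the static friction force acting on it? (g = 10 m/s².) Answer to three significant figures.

The moment of inertia is MR², giving k ≡ I/(MR²) = 1.
Along the incline Mg sinθ − f = Ma, and torque about the center fR = Iα = kMR²(a/R) gives f = kMa.
Combining, a = g sinθ/(1+k) and f = kMa = kMg sinθ/(1+k).
f = 1 × 3.91 × 10 × sin38.7° / 2 ≈ 12.2 N.

f ≈ 12.2 N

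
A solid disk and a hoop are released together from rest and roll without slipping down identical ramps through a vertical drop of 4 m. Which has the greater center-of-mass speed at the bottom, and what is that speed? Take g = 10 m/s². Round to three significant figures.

the solid disk, at v ≈ 7.30 m/s

For rolling without slipping, Mgh = ½(1+k)Mv² where k = I/(MR²), so v = √(2gh/(1+k)).
Solid disk: k = 0.5, giving v = √(2×10×4/1.5) = 7.303 m/s.
Hoop: k = 1, giving v = √(2×10×4/2) = 6.325 m/s.
The smaller k wins: the solid disk, at ≈ 7.30 m/s.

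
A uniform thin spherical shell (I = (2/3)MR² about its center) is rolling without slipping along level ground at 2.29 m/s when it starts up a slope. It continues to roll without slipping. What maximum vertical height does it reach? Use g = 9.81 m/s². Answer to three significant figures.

h ≈ 0.445 m

With I = (2/3)MR², the ratio k = I/(MR²) is 2/3.
Rolling without slipping gives ω = v/R, so the total kinetic energy is ½Mv² + ½Iω² = ½(1+k)Mv² = (5/6)Mv².
All of this converts to potential energy at the highest point: (5/6)Mv₀² = Mgh.
Thus h = (1+k)v₀²/(2g) = 1.667 × 2.29² / (2 × 9.81) ≈ 0.445 m.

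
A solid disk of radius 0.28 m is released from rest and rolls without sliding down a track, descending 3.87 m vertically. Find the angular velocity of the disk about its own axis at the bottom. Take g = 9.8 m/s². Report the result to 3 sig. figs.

For this body I = (1/2)MR², i.e. k = I/(MR²) = 0.5.
Since it rolls without slipping, ω = v/R and KE = ½Mv² + ½Iω² = ½(1+k)Mv² = (3/4)Mv².
Energy conservation Mgh = ½(1+k)Mv² gives v = √(2gh/(1+k)) = √(2 × 9.8 × 3.87 / 1.5) = 7.111 m/s.
The angular speed follows from ω = v/R = 7.111/0.28 ≈ 25.4 rad/s.

ω ≈ 25.4 rad/s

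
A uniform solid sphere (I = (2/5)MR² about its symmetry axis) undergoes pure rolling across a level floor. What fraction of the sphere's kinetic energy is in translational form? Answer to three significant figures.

For this body I = (2/5)MR², i.e. k = I/(MR²) = 0.4.
Since ω = v/R, the translational part is ½Mv² and the rotational part is ½I(v/R)² = ½kMv²; the total is ½(1+k)Mv².
The translational fraction is therefore 1/(1+k) = 1/1.4 ≈ 0.714.

fraction ≈ 0.714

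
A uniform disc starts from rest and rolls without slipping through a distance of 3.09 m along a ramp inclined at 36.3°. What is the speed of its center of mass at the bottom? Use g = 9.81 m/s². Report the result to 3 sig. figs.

For this body I = (1/2)MR², i.e. k = I/(MR²) = 0.5.
Pure rolling means v = ωR; then KE = ½Mv² + ½I(v/R)² = ½(1+k)Mv² = (3/4)Mv².
The vertical drop is h = L sinθ = 3.09 × sin36.3° = 1.829 m.
Setting Mgh = (3/4)Mv² gives v = √(2gh/(1+k)) = √(2·9.81·1.829/1.5) ≈ 4.89 m/s.

v ≈ 4.89 m/s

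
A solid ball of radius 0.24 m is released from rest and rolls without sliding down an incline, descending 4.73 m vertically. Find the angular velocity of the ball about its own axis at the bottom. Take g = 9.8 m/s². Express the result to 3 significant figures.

ω ≈ 33.9 rad/s

Here I = (2/5)MR², so the shape factor k = I/(MR²) = 0.4.
Rolling without slipping gives ω = v/R, so the total kinetic energy is ½Mv² + ½Iω² = ½(1+k)Mv² = (7/10)Mv².
Energy conservation Mgh = ½(1+k)Mv² gives v = √(2gh/(1+k)) = √(2 × 9.8 × 4.73 / 1.4) = 8.138 m/s.
Then ω = v/R = 8.138 / 0.24 ≈ 33.9 rad/s.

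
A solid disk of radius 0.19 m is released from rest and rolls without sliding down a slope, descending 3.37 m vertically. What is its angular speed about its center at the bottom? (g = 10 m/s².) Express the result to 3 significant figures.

ω ≈ 35.3 rad/s

The moment of inertia is (1/2)MR², giving k ≡ I/(MR²) = 0.5.
The rolling condition ω = v/R makes the rotational term ½I(v/R)² = ½kMv², so KE_total = ½(1+k)Mv² = (3/4)Mv².
Energy conservation Mgh = ½(1+k)Mv² gives v = √(2gh/(1+k)) = √(2 × 10 × 3.37 / 1.5) = 6.703 m/s.
The angular speed follows from ω = v/R = 6.703/0.19 ≈ 35.3 rad/s.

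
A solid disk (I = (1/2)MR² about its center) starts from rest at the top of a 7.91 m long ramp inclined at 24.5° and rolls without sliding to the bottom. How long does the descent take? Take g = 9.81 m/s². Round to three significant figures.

t ≈ 2.42 s

The moment of inertia is (1/2)MR², giving k ≡ I/(MR²) = 0.5.
Newton's second law down the slope: Mg sinθ − f = Ma. The torque equation fR = Iα (with α = a/R) gives f = kMa.
Hence a = g sinθ/(1+k) = 9.81×sin24.5°/1.5 = 2.712 m/s².
Starting from rest, L = ½at², so t = √(2L/a) = √(2×7.91/2.712) ≈ 2.42 s.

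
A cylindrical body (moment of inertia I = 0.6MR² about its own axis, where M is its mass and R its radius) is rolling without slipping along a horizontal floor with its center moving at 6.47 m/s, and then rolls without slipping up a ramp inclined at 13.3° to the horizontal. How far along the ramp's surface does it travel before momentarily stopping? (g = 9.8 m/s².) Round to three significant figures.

d ≈ 14.9 m

For this body I = 0.6MR², i.e. k = I/(MR²) = 0.6.
The rolling condition ω = v/R makes the rotational term ½I(v/R)² = ½kMv², so KE_total = ½(1+k)Mv² = (4/5)Mv².
Setting this equal to Mgh gives the vertical rise h = (1+k)v₀²/(2g) = 1.6×6.47²/(2×9.8) = 3.417 m.
Along the incline, d = h/sinθ = 3.417/sin13.3° ≈ 14.9 m.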